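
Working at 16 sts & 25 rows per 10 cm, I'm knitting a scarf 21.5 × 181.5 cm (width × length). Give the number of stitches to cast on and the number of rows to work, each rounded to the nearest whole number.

Stitch gauge = 16/10 = 1.6 sts/cm; 21.5 × 1.6 = 34.40 → 34 sts.
Row gauge = 25/10 = 2.5 rows/cm; 181.5 × 2.5 = 453.75 → 454 rows.

Cast on 34 stitches and work 454 rows.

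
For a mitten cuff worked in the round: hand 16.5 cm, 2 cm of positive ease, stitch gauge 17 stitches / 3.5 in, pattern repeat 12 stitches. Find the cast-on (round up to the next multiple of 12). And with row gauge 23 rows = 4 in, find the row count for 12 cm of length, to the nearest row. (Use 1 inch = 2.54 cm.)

Finished = 16.5 + 2 = 18.5 cm.
18.5 cm × 1/2.54 = 7.28 inches.
17/3.5 = 4.857 sts per in; 7.28 × 4.857 = 35.38 sts.
Next multiple of 12 → 36.
12 cm = 4.72 inches; × 5.75 = 27.17 → 27 rows.

Cast on 36 stitches; work 27 rows.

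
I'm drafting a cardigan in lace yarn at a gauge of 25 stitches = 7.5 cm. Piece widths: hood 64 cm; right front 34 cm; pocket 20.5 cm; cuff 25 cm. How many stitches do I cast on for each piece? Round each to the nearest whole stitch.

hood 213; right front 113; pocket 68; cuff 83.

Rate = 25/7.5 = 3.333 sts per cm.
hood: 64 × 3.333 = 213.33 → 213.
right front: 34 × 3.333 = 113.33 → 113.
pocket: 20.5 × 3.333 = 68.33 → 68.
cuff: 25 × 3.333 = 83.33 → 83.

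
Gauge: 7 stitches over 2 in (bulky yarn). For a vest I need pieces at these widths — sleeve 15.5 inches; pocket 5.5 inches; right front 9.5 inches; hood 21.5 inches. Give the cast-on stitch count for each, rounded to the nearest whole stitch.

sleeve 54; pocket 19; right front 33; hood 75.

Rate = 7/2 = 3.5 sts per in.
sleeve: 15.5 × 3.5 = 54.25 → 54.
pocket: 5.5 × 3.5 = 19.25 → 19.
right front: 9.5 × 3.5 = 33.25 → 33.
hood: 21.5 × 3.5 = 75.25 → 75.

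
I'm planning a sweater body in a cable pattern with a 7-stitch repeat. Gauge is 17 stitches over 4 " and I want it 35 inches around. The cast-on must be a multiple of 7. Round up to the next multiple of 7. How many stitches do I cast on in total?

17 / 4 = 4.25 sts per inch.
35 × 4.25 = 148.75 sts.
Next multiple of 7: 154.

Cast on 154 stitches.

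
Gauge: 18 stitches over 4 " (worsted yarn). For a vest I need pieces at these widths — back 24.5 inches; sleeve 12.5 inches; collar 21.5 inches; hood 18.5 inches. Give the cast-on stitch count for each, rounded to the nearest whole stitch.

back 110; sleeve 56; collar 97; hood 83.

Rate = 18/4 = 4.5 sts per in.
back: 24.5 × 4.5 = 110.25 → 110.
sleeve: 12.5 × 4.5 = 56.25 → 56.
collar: 21.5 × 4.5 = 96.75 → 97.
hood: 18.5 × 4.5 = 83.25 → 83.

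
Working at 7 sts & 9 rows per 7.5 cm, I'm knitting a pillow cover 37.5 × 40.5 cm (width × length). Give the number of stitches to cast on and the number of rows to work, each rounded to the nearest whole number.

Cast on 35 stitches and work 49 rows.

Stitch gauge = 7/7.5 = 0.933 sts/cm; 37.5 × 0.933 = 35.00 → 35 sts.
Row gauge = 9/7.5 = 1.2 rows/cm; 40.5 × 1.2 = 48.60 → 49 rows.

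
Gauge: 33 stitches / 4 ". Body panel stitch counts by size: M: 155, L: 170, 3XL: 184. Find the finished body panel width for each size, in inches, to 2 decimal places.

33/4 = 8.25 sts per in.
M: 155 / 8.25 = 18.788 → 18.79 in.
L: 170 / 8.25 = 20.606 → 20.61 in.
3XL: 184 / 8.25 = 22.303 → 22.30 in.

M 18.79 inches; L 20.61 inches; 3XL 22.30 inches.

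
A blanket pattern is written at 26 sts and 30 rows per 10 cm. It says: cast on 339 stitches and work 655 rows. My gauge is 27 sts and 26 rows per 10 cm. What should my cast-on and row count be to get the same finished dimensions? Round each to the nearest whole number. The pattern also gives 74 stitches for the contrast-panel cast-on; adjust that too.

Cast on 352 stitches; work 568 rows; contrast-panel cast-on 77 stitches.

Stitches: 339 × 27/26 = 352.04 → 352.
Rows: 655 × 26/30 = 567.67 → 568.
contrast-panel cast-on: 74 × 27/26 = 76.85 → 77.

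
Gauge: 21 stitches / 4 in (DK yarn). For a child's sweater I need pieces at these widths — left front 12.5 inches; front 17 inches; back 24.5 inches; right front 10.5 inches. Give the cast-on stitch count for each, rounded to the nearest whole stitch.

left front 66; front 89; back 129; right front 55.

Rate = 21/4 = 5.25 sts per in.
left front: 12.5 × 5.25 = 65.62 → 66.
front: 17 × 5.25 = 89.25 → 89.
back: 24.5 × 5.25 = 128.62 → 129.
right front: 10.5 × 5.25 = 55.12 → 55.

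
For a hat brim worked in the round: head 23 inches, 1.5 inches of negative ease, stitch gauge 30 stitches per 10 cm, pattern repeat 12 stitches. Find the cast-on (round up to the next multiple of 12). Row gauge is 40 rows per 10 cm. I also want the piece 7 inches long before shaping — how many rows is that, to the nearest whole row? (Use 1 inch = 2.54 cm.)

Finished = 23 − 1.5 = 21.5 inches.
21.5 inches × 2.54 = 54.61 cm.
30/10 = 3 sts per cm; 54.61 × 3 = 163.83 sts.
Next multiple of 12 → 168.
7 inches = 17.78 cm; × 4 = 71.12 → 71 rows.

Cast on 168 stitches; work 71 rows.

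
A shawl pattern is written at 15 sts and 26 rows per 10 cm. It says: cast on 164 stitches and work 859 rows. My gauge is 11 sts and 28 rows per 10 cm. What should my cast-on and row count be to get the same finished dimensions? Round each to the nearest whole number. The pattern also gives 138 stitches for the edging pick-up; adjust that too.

Cast on 120 stitches; work 925 rows; edging pick-up 101 stitches.

Stitches: 164 × 11/15 = 120.27 → 120.
Rows: 859 × 28/26 = 925.08 → 925.
edging pick-up: 138 × 11/15 = 101.20 → 101.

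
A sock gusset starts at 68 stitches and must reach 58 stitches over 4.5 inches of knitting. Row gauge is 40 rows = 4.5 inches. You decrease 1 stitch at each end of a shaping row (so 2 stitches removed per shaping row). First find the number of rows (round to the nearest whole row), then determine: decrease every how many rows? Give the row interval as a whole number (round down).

Rows = 4.5 × 8.889 = 40.0 → 40 rows.
Stitches to remove: 10 → 5 shaping rows (at 2 st each).
40 / 5 = 8.00 → every 8 rows.

Decrease every 8th row.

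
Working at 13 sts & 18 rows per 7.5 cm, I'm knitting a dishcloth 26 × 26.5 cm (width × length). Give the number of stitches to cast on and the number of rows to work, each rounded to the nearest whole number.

Cast on 45 stitches and work 64 rows.

Stitch gauge = 13/7.5 = 1.733 sts/cm; 26 × 1.733 = 45.07 → 45 sts.
Row gauge = 18/7.5 = 2.4 rows/cm; 26.5 × 2.4 = 63.60 → 64 rows.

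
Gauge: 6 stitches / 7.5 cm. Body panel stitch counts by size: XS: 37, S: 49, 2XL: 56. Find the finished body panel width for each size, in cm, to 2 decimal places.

6/7.5 = 0.8 sts per cm.
XS: 37 / 0.8 = 46.250 → 46.25 cm.
S: 49 / 0.8 = 61.250 → 61.25 cm.
2XL: 56 / 0.8 = 70.000 → 70.00 cm.

XS 46.25 cm; S 61.25 cm; 2XL 70.00 cm.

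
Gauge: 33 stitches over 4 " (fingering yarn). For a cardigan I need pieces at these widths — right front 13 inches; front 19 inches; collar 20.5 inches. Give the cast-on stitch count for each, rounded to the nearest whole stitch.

right front 107; front 157; collar 169.

Rate = 33/4 = 8.25 sts per in.
right front: 13 × 8.25 = 107.25 → 107.
front: 19 × 8.25 = 156.75 → 157.
collar: 20.5 × 8.25 = 169.12 → 169.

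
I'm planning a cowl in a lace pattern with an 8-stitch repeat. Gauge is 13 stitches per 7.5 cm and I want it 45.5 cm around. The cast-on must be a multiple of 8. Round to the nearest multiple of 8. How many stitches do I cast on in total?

13 / 7.5 = 1.733 sts per cm.
45.5 × 1.733 = 78.87 sts.
Nearest multiple of 8: 80.

80 stitches.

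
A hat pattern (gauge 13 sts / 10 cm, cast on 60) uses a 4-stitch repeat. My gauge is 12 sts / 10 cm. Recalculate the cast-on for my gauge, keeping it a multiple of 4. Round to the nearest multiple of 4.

60 × 12 / 13 = 55.38.
Nearest multiple of 4: 56.

Cast on 56 stitches.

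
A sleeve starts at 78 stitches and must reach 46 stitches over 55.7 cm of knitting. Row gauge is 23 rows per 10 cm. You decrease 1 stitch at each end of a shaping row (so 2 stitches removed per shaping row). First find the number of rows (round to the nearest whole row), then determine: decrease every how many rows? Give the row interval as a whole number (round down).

Decrease every 8th row.

Rows = 55.7 × 2.3 = 128.1 → 128 rows.
Stitches to remove: 32 → 16 shaping rows (at 2 st each).
128 / 16 = 8.00 → every 8 rows.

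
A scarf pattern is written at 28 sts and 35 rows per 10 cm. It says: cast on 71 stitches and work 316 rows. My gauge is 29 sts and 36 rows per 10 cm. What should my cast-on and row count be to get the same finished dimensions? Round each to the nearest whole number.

Stitches: 71 × 29/28 = 73.54 → 74.
Rows: 316 × 36/35 = 325.03 → 325.

Cast on 74 stitches; work 325 rows.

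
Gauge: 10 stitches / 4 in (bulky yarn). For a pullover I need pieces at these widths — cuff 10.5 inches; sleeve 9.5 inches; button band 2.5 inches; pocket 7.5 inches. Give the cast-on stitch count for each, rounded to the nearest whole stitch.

Rate = 10/4 = 2.5 sts per in.
cuff: 10.5 × 2.5 = 26.25 → 26.
sleeve: 9.5 × 2.5 = 23.75 → 24.
button band: 2.5 × 2.5 = 6.25 → 6.
pocket: 7.5 × 2.5 = 18.75 → 19.

cuff 26; sleeve 24; button band 6; pocket 19.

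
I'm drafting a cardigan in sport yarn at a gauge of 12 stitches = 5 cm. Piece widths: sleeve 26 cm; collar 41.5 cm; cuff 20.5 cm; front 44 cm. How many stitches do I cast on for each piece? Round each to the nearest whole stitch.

Rate = 12/5 = 2.4 sts per cm.
sleeve: 26 × 2.4 = 62.40 → 62.
collar: 41.5 × 2.4 = 99.60 → 100.
cuff: 20.5 × 2.4 = 49.20 → 49.
front: 44 × 2.4 = 105.60 → 106.

sleeve 62; collar 100; cuff 49; front 106.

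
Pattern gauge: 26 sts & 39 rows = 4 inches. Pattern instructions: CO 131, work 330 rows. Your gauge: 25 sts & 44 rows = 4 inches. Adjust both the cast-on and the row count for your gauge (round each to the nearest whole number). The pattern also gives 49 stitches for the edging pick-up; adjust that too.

Stitches: 131 × 25/26 = 125.96 → 126.
Rows: 330 × 44/39 = 372.31 → 372.
edging pick-up: 49 × 25/26 = 47.12 → 47.

Cast on 126 stitches; work 372 rows; edging pick-up 47 stitches.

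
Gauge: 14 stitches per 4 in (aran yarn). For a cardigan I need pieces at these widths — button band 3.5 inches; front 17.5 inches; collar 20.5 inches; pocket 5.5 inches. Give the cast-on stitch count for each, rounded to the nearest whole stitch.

Rate = 14/4 = 3.5 sts per in.
button band: 3.5 × 3.5 = 12.25 → 12.
front: 17.5 × 3.5 = 61.25 → 61.
collar: 20.5 × 3.5 = 71.75 → 72.
pocket: 5.5 × 3.5 = 19.25 → 19.

button band 12; front 61; collar 72; pocket 19.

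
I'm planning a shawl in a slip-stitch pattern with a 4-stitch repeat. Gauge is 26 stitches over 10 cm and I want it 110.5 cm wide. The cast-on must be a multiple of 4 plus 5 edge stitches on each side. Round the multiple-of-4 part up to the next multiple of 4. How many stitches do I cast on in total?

290 stitches.

26 / 10 = 2.6 sts per cm.
110.5 × 2.6 = 287.30 sts.
Less 10 edge sts → 277.30 for the repeat.
Next multiple of 4: 280.
Add back 10 edge sts → 290.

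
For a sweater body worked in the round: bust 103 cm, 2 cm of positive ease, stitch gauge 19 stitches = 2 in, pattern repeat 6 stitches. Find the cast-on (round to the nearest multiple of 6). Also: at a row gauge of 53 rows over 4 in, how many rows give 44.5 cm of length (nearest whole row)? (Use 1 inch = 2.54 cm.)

Finished = 103 + 2 = 105 cm.
105 cm × 1/2.54 = 41.34 inches.
19/2 = 9.5 sts per in; 41.34 × 9.5 = 392.72 sts.
Nearest multiple of 6 → 390.
44.5 cm = 17.52 inches; × 13.25 = 232.14 → 232 rows.

Cast on 390 stitches; work 232 rows.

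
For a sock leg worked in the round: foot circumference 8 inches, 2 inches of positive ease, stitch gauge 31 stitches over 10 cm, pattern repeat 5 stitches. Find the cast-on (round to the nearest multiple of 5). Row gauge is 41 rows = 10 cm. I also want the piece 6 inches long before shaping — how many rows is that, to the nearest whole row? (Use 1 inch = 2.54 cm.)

Finished = 8 + 2 = 10 inches.
10 inches × 2.54 = 25.40 cm.
31/10 = 3.1 sts per cm; 25.40 × 3.1 = 78.74 sts.
Nearest multiple of 5 → 80.
6 inches = 15.24 cm; × 4.1 = 62.48 → 62 rows.

Cast on 80 stitches; work 62 rows.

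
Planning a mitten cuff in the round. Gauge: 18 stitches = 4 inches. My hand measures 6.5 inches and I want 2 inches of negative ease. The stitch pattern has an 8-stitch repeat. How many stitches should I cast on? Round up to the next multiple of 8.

Finished = 6.5 − 2 = 4.5 inches.
18 / 4 = 4.5 sts/in.
4.5 × 4.5 = 20.25 sts.
Next multiple of 8: 24.

24 stitches.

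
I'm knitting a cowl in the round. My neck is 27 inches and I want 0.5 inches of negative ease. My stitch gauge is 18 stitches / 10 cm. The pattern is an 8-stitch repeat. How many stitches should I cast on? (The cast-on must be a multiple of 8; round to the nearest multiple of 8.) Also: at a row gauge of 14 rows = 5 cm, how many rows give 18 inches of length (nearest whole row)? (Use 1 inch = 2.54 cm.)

Finished = 27 − 0.5 = 26.5 inches.
26.5 inches × 2.54 = 67.31 cm.
18/10 = 1.8 sts per cm; 67.31 × 1.8 = 121.16 sts.
Nearest multiple of 8 → 120.
18 inches = 45.72 cm; × 2.8 = 128.02 → 128 rows.

Cast on 120 stitches; work 128 rows.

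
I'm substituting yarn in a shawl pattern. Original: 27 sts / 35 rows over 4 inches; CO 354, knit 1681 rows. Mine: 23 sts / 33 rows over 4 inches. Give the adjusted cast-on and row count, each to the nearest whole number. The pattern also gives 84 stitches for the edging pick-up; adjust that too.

Cast on 302 stitches; work 1585 rows; edging pick-up 72 stitches.

Stitches: 354 × 23/27 = 301.56 → 302.
Rows: 1681 × 33/35 = 1584.94 → 1585.
edging pick-up: 84 × 23/27 = 71.56 → 72.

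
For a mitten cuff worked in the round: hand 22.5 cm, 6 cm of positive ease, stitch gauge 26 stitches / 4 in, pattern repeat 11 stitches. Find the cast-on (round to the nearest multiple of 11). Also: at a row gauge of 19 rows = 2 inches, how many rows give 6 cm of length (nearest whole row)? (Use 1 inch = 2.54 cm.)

Finished = 22.5 + 6 = 28.5 cm.
28.5 cm × 1/2.54 = 11.22 inches.
26/4 = 6.5 sts per in; 11.22 × 6.5 = 72.93 sts.
Nearest multiple of 11 → 77.
6 cm = 2.36 inches; × 9.5 = 22.44 → 22 rows.

Cast on 77 stitches; work 22 rows.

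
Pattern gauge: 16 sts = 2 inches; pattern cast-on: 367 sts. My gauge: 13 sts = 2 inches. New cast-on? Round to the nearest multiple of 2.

CO 298 sts.

Scale factor = 13 / 16 = 0.812.
367 × 13 / 16 = 298.19 sts.
→ 298 sts.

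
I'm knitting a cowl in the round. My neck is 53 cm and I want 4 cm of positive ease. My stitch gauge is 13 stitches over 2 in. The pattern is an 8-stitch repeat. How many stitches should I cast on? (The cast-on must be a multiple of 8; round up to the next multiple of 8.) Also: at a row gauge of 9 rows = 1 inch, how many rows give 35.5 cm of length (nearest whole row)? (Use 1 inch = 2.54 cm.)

Cast on 152 stitches; work 126 rows.

Finished = 53 + 4 = 57 cm.
57 cm × 1/2.54 = 22.44 inches.
13/2 = 6.5 sts per in; 22.44 × 6.5 = 145.87 sts.
Next multiple of 8 → 152.
35.5 cm = 13.98 inches; × 9 = 125.79 → 126 rows.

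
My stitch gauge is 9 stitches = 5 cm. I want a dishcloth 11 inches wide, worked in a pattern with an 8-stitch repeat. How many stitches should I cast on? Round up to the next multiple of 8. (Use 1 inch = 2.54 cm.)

11 in = 11 × 2.54 = 27.94 cm.
9 / 5 = 1.8 sts/cm.
27.94 × 1.8 = 50.29 sts.
→ 56.

56 stitches.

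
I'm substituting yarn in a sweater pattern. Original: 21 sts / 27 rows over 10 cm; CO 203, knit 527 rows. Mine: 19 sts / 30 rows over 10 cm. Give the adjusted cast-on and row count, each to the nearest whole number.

Stitches: 203 × 19/21 = 183.67 → 184.
Rows: 527 × 30/27 = 585.56 → 586.

Cast on 184 stitches; work 586 rows.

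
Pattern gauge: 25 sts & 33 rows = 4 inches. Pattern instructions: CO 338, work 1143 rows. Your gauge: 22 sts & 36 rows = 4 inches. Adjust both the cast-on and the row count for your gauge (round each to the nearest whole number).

Stitches: 338 × 22/25 = 297.44 → 297.
Rows: 1143 × 36/33 = 1246.91 → 1247.

Cast on 297 stitches; work 1247 rows.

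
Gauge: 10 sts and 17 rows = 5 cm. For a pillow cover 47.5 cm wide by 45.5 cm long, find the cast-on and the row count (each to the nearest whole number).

Cast on 95 stitches and work 155 rows.

Stitch gauge = 10/5 = 2 sts/cm; 47.5 × 2 = 95.00 → 95 sts.
Row gauge = 17/5 = 3.4 rows/cm; 45.5 × 3.4 = 154.70 → 155 rows.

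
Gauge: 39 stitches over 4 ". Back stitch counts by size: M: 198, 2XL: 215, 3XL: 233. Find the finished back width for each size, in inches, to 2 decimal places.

M 20.31 inches; 2XL 22.05 inches; 3XL 23.90 inches.

39/4 = 9.75 sts per in.
M: 198 / 9.75 = 20.308 → 20.31 in.
2XL: 215 / 9.75 = 22.051 → 22.05 in.
3XL: 233 / 9.75 = 23.897 → 23.90 in.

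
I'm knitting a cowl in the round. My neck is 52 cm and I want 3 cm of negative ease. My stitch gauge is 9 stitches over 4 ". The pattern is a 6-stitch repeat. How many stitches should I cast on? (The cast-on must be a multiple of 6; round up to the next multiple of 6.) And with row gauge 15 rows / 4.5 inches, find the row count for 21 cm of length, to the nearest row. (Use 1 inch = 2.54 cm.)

Finished = 52 − 3 = 49 cm.
49 cm × 1/2.54 = 19.29 inches.
9/4 = 2.25 sts per in; 19.29 × 2.25 = 43.41 sts.
Next multiple of 6 → 48.
21 cm = 8.27 inches; × 3.333 = 27.56 → 28 rows.

Cast on 48 stitches; work 28 rows.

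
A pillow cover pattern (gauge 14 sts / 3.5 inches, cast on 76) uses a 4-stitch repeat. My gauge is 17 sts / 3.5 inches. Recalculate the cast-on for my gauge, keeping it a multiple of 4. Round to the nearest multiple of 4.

Cast on 92 stitches.

76 × 17 / 14 = 92.29.
Nearest multiple of 4: 92.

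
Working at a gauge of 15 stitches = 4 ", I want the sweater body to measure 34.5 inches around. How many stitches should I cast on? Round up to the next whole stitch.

15 stitches / 4 in = 3.75 stitches per inch.
34.5 × 3.75 = 129.38 stitches.
Round up → 130.

CO 130 sts.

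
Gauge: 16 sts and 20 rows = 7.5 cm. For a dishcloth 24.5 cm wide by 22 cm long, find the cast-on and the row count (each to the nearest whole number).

Cast on 52 stitches and work 59 rows.

Stitch gauge = 16/7.5 = 2.133 sts/cm; 24.5 × 2.133 = 52.27 → 52 sts.
Row gauge = 20/7.5 = 2.667 rows/cm; 22 × 2.667 = 58.67 → 59 rows.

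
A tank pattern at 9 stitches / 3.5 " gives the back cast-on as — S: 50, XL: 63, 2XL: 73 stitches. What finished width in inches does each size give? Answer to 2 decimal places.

9/3.5 = 2.571 sts per in.
S: 50 / 2.571 = 19.444 → 19.44 in.
XL: 63 / 2.571 = 24.500 → 24.50 in.
2XL: 73 / 2.571 = 28.389 → 28.39 in.

S 19.44 inches; XL 24.50 inches; 2XL 28.39 inches.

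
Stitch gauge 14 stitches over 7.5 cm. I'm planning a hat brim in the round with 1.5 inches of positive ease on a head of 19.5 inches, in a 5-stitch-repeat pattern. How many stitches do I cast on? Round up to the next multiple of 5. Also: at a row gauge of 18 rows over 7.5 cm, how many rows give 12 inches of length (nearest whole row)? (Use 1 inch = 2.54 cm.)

Cast on 100 stitches; work 73 rows.

Finished = 19.5 + 1.5 = 21 inches.
21 inches × 2.54 = 53.34 cm.
14/7.5 = 1.867 sts per cm; 53.34 × 1.867 = 99.57 sts.
Next multiple of 5 → 100.
12 inches = 30.48 cm; × 2.4 = 73.15 → 73 rows.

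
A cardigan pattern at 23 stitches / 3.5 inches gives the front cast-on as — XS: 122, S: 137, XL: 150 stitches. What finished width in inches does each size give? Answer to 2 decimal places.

XS 18.57 inches; S 20.85 inches; XL 22.83 inches.

23/3.5 = 6.571 sts per in.
XS: 122 / 6.571 = 18.565 → 18.57 in.
S: 137 / 6.571 = 20.848 → 20.85 in.
XL: 150 / 6.571 = 22.826 → 22.83 in.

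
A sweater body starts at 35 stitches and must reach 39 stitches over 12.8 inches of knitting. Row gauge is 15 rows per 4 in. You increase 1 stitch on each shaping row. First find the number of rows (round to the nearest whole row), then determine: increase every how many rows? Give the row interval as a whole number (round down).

Rows = 12.8 × 3.75 = 48.0 → 48 rows.
Stitches to add: 4 → 4 shaping rows (at 1 st each).
48 / 4 = 12.00 → every 12 rows.

Increase every 12th row.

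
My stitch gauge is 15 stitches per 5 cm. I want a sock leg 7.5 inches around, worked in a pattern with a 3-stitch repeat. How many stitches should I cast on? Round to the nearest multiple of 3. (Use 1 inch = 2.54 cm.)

CO 57 sts.

7.5 in = 7.5 × 2.54 = 19.05 cm.
15 / 5 = 3 sts/cm.
19.05 × 3 = 57.15 sts.
→ 57.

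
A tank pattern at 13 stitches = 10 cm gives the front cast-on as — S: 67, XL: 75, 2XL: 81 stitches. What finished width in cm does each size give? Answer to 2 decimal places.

S 51.54 cm; XL 57.69 cm; 2XL 62.31 cm.

13/10 = 1.3 sts per cm.
S: 67 / 1.3 = 51.538 → 51.54 cm.
XL: 75 / 1.3 = 57.692 → 57.69 cm.
2XL: 81 / 1.3 = 62.308 → 62.31 cm.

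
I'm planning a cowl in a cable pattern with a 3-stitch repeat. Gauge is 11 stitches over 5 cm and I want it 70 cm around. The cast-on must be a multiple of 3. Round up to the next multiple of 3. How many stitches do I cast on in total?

Cast on 156 stitches.

11 / 5 = 2.2 sts per cm.
70 × 2.2 = 154.00 sts.
Next multiple of 3: 156.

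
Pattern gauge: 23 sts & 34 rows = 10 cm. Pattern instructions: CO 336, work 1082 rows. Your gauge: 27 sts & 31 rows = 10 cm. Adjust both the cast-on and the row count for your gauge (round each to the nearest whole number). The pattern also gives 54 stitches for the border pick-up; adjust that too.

Stitches: 336 × 27/23 = 394.43 → 394.
Rows: 1082 × 31/34 = 986.53 → 987.
border pick-up: 54 × 27/23 = 63.39 → 63.

Cast on 394 stitches; work 987 rows; border pick-up 63 stitches.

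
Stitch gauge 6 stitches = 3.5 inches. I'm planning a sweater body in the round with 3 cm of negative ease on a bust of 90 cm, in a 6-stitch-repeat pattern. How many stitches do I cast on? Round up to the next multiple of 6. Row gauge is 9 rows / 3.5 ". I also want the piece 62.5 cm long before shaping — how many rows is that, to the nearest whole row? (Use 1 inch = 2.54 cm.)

Cast on 60 stitches; work 63 rows.

Finished = 90 − 3 = 87 cm.
87 cm × 1/2.54 = 34.25 inches.
6/3.5 = 1.714 sts per in; 34.25 × 1.714 = 58.72 sts.
Next multiple of 6 → 60.
62.5 cm = 24.61 inches; × 2.571 = 63.27 → 63 rows.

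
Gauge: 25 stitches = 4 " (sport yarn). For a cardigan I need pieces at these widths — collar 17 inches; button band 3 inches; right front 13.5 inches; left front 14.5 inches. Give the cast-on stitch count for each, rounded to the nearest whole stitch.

Rate = 25/4 = 6.25 sts per in.
collar: 17 × 6.25 = 106.25 → 106.
button band: 3 × 6.25 = 18.75 → 19.
right front: 13.5 × 6.25 = 84.38 → 84.
left front: 14.5 × 6.25 = 90.62 → 91.

collar 106; button band 19; right front 84; left front 91.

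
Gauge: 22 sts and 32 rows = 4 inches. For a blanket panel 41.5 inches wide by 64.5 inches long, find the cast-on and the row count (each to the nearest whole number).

Stitch gauge = 22/4 = 5.5 sts/in; 41.5 × 5.5 = 228.25 → 228 sts.
Row gauge = 32/4 = 8 rows/in; 64.5 × 8 = 516.00 → 516 rows.

Cast on 228 stitches and work 516 rows.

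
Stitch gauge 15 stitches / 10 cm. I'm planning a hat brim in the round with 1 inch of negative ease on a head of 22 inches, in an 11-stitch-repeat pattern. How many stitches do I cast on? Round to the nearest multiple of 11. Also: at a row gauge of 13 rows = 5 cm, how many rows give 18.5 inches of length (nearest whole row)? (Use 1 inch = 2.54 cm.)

Finished = 22 − 1 = 21 inches.
21 inches × 2.54 = 53.34 cm.
15/10 = 1.5 sts per cm; 53.34 × 1.5 = 80.01 sts.
Nearest multiple of 11 → 77.
18.5 inches = 46.99 cm; × 2.6 = 122.17 → 122 rows.

Cast on 77 stitches; work 122 rows.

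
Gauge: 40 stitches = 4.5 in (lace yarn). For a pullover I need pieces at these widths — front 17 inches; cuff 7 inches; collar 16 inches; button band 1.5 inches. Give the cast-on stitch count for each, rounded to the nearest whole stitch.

front 151; cuff 62; collar 142; button band 13.

Rate = 40/4.5 = 8.889 sts per in.
front: 17 × 8.889 = 151.11 → 151.
cuff: 7 × 8.889 = 62.22 → 62.
collar: 16 × 8.889 = 142.22 → 142.
button band: 1.5 × 8.889 = 13.33 → 13.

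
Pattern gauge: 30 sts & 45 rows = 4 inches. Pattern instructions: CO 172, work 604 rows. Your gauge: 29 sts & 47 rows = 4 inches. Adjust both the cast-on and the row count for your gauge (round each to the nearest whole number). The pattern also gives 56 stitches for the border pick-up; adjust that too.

Stitches: 172 × 29/30 = 166.27 → 166.
Rows: 604 × 47/45 = 630.84 → 631.
border pick-up: 56 × 29/30 = 54.13 → 54.

Cast on 166 stitches; work 631 rows; border pick-up 54 stitches.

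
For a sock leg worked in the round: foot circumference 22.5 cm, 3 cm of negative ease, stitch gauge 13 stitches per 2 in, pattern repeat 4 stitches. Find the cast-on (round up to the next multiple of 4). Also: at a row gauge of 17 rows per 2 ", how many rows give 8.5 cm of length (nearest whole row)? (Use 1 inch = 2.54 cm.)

Finished = 22.5 − 3 = 19.5 cm.
19.5 cm × 1/2.54 = 7.68 inches.
13/2 = 6.5 sts per in; 7.68 × 6.5 = 49.90 sts.
Next multiple of 4 → 52.
8.5 cm = 3.35 inches; × 8.5 = 28.44 → 28 rows.

Cast on 52 stitches; work 28 rows.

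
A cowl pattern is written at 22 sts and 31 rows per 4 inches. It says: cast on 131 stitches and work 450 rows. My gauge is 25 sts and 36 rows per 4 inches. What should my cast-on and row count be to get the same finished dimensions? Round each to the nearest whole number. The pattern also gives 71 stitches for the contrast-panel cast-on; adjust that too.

Cast on 149 stitches; work 523 rows; contrast-panel cast-on 81 stitches.

Stitches: 131 × 25/22 = 148.86 → 149.
Rows: 450 × 36/31 = 522.58 → 523.
contrast-panel cast-on: 71 × 25/22 = 80.68 → 81.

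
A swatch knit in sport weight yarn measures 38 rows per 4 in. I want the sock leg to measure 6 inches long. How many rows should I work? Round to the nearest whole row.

38 rows / 4 in = 9.5 rows per inch.
6 × 9.5 = 57.00 rows.

Knit 57 rows.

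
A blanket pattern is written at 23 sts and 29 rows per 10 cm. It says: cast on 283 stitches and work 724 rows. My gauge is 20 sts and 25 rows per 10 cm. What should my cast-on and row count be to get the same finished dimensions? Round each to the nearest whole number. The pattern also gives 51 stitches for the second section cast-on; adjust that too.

Cast on 246 stitches; work 624 rows; second section cast-on 44 stitches.

Stitches: 283 × 20/23 = 246.09 → 246.
Rows: 724 × 25/29 = 624.14 → 624.
second section cast-on: 51 × 20/23 = 44.35 → 44.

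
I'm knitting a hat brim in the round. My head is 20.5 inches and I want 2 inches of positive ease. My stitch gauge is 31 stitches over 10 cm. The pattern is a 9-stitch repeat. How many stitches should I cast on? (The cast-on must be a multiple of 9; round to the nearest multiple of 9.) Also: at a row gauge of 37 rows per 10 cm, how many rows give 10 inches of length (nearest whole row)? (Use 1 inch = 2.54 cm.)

Finished = 20.5 + 2 = 22.5 inches.
22.5 inches × 2.54 = 57.15 cm.
31/10 = 3.1 sts per cm; 57.15 × 3.1 = 177.16 sts.
Nearest multiple of 9 → 180.
10 inches = 25.40 cm; × 3.7 = 93.98 → 94 rows.

Cast on 180 stitches; work 94 rows.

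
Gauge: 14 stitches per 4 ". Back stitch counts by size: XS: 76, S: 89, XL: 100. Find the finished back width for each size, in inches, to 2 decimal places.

XS 21.71 inches; S 25.43 inches; XL 28.57 inches.

14/4 = 3.5 sts per in.
XS: 76 / 3.5 = 21.714 → 21.71 in.
S: 89 / 3.5 = 25.429 → 25.43 in.
XL: 100 / 3.5 = 28.571 → 28.57 in.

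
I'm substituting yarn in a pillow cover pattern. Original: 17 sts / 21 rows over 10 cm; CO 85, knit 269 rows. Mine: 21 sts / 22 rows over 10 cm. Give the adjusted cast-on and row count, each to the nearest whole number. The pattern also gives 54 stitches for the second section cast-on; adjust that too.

Cast on 105 stitches; work 282 rows; second section cast-on 67 stitches.

Stitches: 85 × 21/17 = 105.00 → 105.
Rows: 269 × 22/21 = 281.81 → 282.
second section cast-on: 54 × 21/17 = 66.71 → 67.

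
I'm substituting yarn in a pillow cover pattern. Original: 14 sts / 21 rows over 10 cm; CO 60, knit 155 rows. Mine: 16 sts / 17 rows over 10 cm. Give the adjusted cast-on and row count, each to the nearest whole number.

Cast on 69 stitches; work 125 rows.

Stitches: 60 × 16/14 = 68.57 → 69.
Rows: 155 × 17/21 = 125.48 → 125.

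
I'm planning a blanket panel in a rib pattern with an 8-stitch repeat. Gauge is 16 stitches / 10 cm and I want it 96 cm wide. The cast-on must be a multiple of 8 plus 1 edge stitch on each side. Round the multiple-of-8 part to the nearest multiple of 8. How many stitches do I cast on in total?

Cast on 154 stitches.

16 / 10 = 1.6 sts per cm.
96 × 1.6 = 153.60 sts.
Less 2 edge sts → 151.60 for the repeat.
Nearest multiple of 8: 152.
Add back 2 edge sts → 154.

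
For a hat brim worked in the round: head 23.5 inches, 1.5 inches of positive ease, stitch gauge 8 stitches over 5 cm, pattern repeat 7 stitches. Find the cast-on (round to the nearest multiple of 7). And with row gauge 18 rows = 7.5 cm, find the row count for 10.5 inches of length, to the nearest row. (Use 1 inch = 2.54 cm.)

Finished = 23.5 + 1.5 = 25 inches.
25 inches × 2.54 = 63.50 cm.
8/5 = 1.6 sts per cm; 63.50 × 1.6 = 101.60 sts.
Nearest multiple of 7 → 105.
10.5 inches = 26.67 cm; × 2.4 = 64.01 → 64 rows.

Cast on 105 stitches; work 64 rows.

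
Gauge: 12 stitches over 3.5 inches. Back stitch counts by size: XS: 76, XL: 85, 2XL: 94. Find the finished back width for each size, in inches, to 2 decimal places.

XS 22.17 inches; XL 24.79 inches; 2XL 27.42 inches.

12/3.5 = 3.429 sts per in.
XS: 76 / 3.429 = 22.167 → 22.17 in.
XL: 85 / 3.429 = 24.792 → 24.79 in.
2XL: 94 / 3.429 = 27.417 → 27.42 in.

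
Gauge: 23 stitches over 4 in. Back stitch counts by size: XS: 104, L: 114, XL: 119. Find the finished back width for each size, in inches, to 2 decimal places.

XS 18.09 inches; L 19.83 inches; XL 20.70 inches.

23/4 = 5.75 sts per in.
XS: 104 / 5.75 = 18.087 → 18.09 in.
L: 114 / 5.75 = 19.826 → 19.83 in.
XL: 119 / 5.75 = 20.696 → 20.70 in.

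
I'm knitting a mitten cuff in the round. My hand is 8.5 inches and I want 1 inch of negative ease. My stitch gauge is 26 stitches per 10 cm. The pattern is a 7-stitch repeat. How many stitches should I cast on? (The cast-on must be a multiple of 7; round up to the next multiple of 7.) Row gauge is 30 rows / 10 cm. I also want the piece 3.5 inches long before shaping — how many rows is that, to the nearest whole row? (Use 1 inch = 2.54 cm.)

Finished = 8.5 − 1 = 7.5 inches.
7.5 inches × 2.54 = 19.05 cm.
26/10 = 2.6 sts per cm; 19.05 × 2.6 = 49.53 sts.
Next multiple of 7 → 56.
3.5 inches = 8.89 cm; × 3 = 26.67 → 27 rows.

Cast on 56 stitches; work 27 rows.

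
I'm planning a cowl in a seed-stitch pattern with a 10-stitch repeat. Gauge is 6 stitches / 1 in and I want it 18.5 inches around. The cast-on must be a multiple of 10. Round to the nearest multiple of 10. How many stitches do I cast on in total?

110 stitches.

6 / 1 = 6 sts per inch.
18.5 × 6 = 111.00 sts.
Nearest multiple of 10: 110.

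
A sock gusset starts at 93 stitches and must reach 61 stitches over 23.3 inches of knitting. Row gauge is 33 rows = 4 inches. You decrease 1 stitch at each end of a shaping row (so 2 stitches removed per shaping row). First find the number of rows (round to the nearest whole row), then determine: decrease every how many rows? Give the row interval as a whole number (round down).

Rows = 23.3 × 8.25 = 192.2 → 192 rows.
Stitches to remove: 32 → 16 shaping rows (at 2 st each).
192 / 16 = 12.00 → every 12 rows.

Decrease every 12th row.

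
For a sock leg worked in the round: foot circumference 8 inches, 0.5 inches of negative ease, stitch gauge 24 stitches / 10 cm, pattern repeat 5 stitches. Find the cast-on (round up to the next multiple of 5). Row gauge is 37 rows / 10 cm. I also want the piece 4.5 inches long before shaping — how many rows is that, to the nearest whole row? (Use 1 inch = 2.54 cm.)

Cast on 50 stitches; work 42 rows.

Finished = 8 − 0.5 = 7.5 inches.
7.5 inches × 2.54 = 19.05 cm.
24/10 = 2.4 sts per cm; 19.05 × 2.4 = 45.72 sts.
Next multiple of 5 → 50.
4.5 inches = 11.43 cm; × 3.7 = 42.29 → 42 rows.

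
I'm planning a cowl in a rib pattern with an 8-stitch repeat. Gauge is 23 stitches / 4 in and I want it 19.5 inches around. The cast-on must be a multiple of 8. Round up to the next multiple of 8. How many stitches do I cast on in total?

CO 120 sts.

23 / 4 = 5.75 sts per inch.
19.5 × 5.75 = 112.12 sts.
Next multiple of 8: 120.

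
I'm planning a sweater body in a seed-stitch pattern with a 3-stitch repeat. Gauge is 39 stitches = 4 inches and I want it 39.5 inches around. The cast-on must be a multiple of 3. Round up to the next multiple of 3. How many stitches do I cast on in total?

39 / 4 = 9.75 sts per inch.
39.5 × 9.75 = 385.12 sts.
Next multiple of 3: 387.

Cast on 387 stitches.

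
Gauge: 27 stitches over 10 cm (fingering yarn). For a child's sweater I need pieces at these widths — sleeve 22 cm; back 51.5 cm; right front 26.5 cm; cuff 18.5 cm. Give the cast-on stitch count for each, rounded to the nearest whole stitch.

sleeve 59; back 139; right front 72; cuff 50.

Rate = 27/10 = 2.7 sts per cm.
sleeve: 22 × 2.7 = 59.40 → 59.
back: 51.5 × 2.7 = 139.05 → 139.
right front: 26.5 × 2.7 = 71.55 → 72.
cuff: 18.5 × 2.7 = 49.95 → 50.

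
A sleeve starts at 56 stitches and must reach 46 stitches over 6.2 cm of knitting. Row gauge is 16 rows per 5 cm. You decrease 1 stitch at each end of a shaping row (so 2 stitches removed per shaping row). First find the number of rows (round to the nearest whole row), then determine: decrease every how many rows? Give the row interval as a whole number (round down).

Decrease every 4th row.

Rows = 6.2 × 3.2 = 19.8 → 20 rows.
Stitches to remove: 10 → 5 shaping rows (at 2 st each).
20 / 5 = 4.00 → every 4 rows.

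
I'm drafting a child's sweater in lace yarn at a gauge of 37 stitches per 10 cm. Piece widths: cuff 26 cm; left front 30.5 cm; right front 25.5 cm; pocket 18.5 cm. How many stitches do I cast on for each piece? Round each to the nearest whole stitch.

cuff 96; left front 113; right front 94; pocket 68.

Rate = 37/10 = 3.7 sts per cm.
cuff: 26 × 3.7 = 96.20 → 96.
left front: 30.5 × 3.7 = 112.85 → 113.
right front: 25.5 × 3.7 = 94.35 → 94.
pocket: 18.5 × 3.7 = 68.45 → 68.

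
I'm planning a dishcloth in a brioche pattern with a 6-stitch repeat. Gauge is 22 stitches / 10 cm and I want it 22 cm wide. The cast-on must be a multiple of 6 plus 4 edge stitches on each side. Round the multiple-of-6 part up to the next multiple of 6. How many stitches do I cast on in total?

22 / 10 = 2.2 sts per cm.
22 × 2.2 = 48.40 sts.
Less 8 edge sts → 40.40 for the repeat.
Next multiple of 6: 42.
Add back 8 edge sts → 50.

50 stitches.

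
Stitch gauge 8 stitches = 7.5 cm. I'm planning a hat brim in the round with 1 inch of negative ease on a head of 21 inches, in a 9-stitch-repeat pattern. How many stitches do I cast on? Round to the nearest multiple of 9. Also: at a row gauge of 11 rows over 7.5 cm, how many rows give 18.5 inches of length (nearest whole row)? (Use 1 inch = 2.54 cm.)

Finished = 21 − 1 = 20 inches.
20 inches × 2.54 = 50.80 cm.
8/7.5 = 1.067 sts per cm; 50.80 × 1.067 = 54.19 sts.
Nearest multiple of 9 → 54.
18.5 inches = 46.99 cm; × 1.467 = 68.92 → 69 rows.

Cast on 54 stitches; work 69 rows.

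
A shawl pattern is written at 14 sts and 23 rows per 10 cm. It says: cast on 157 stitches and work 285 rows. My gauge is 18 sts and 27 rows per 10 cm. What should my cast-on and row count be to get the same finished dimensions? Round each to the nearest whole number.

Cast on 202 stitches; work 335 rows.

Stitches: 157 × 18/14 = 201.86 → 202.
Rows: 285 × 27/23 = 334.57 → 335.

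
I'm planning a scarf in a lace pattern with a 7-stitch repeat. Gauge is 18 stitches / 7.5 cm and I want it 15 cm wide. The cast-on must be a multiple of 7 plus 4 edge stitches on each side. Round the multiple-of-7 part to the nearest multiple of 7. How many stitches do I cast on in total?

Cast on 36 stitches.

18 / 7.5 = 2.4 sts per cm.
15 × 2.4 = 36.00 sts.
Less 8 edge sts → 28.00 for the repeat.
Nearest multiple of 7: 28.
Add back 8 edge sts → 36.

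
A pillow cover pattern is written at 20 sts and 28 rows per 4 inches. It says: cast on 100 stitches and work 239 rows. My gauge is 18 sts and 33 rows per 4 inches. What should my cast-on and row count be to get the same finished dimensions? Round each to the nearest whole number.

Stitches: 100 × 18/20 = 90.00 → 90.
Rows: 239 × 33/28 = 281.68 → 282.

Cast on 90 stitches; work 282 rows.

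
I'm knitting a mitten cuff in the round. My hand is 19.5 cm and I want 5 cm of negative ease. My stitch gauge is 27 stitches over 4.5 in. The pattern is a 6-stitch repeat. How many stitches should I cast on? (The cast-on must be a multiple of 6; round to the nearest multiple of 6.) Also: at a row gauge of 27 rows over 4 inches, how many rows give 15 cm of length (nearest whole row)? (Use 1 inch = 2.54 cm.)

Finished = 19.5 − 5 = 14.5 cm.
14.5 cm × 1/2.54 = 5.71 inches.
27/4.5 = 6 sts per in; 5.71 × 6 = 34.25 sts.
Nearest multiple of 6 → 36.
15 cm = 5.91 inches; × 6.75 = 39.86 → 40 rows.

Cast on 36 stitches; work 40 rows.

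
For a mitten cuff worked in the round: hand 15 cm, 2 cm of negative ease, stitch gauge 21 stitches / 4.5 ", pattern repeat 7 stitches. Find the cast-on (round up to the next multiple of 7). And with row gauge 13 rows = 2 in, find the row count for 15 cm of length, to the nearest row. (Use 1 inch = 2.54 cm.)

Finished = 15 − 2 = 13 cm.
13 cm × 1/2.54 = 5.12 inches.
21/4.5 = 4.667 sts per in; 5.12 × 4.667 = 23.88 sts.
Next multiple of 7 → 28.
15 cm = 5.91 inches; × 6.5 = 38.39 → 38 rows.

Cast on 28 stitches; work 38 rows.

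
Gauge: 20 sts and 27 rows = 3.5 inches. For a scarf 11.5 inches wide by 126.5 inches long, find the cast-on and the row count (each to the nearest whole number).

Stitch gauge = 20/3.5 = 5.714 sts/in; 11.5 × 5.714 = 65.71 → 66 sts.
Row gauge = 27/3.5 = 7.714 rows/in; 126.5 × 7.714 = 975.86 → 976 rows.

Cast on 66 stitches and work 976 rows.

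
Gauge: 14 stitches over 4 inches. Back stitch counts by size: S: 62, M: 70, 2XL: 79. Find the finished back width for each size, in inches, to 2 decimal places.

S 17.71 inches; M 20.00 inches; 2XL 22.57 inches.

14/4 = 3.5 sts per in.
S: 62 / 3.5 = 17.714 → 17.71 in.
M: 70 / 3.5 = 20.000 → 20.00 in.
2XL: 79 / 3.5 = 22.571 → 22.57 in.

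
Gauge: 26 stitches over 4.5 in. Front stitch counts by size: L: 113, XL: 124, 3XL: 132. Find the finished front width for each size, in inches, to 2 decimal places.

26/4.5 = 5.778 sts per in.
L: 113 / 5.778 = 19.558 → 19.56 in.
XL: 124 / 5.778 = 21.462 → 21.46 in.
3XL: 132 / 5.778 = 22.846 → 22.85 in.

L 19.56 inches; XL 21.46 inches; 3XL 22.85 inches.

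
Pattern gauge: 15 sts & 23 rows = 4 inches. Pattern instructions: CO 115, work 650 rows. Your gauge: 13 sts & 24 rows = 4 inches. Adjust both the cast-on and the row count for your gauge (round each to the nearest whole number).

Stitches: 115 × 13/15 = 99.67 → 100.
Rows: 650 × 24/23 = 678.26 → 678.

Cast on 100 stitches; work 678 rows.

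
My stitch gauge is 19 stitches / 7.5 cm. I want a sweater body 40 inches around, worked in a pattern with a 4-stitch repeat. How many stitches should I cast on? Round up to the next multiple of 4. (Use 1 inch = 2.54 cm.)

Cast on 260 stitches.

40 in = 40 × 2.54 = 101.60 cm.
19 / 7.5 = 2.533 sts/cm.
101.60 × 2.533 = 257.39 sts.
→ 260.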